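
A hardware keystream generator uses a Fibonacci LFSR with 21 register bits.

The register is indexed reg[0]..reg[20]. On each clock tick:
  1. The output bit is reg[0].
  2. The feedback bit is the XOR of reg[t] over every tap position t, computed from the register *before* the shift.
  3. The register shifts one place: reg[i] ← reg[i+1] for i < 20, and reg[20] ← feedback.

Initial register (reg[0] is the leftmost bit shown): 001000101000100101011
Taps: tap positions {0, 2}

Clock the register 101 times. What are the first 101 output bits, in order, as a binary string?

00100010100010010101110101000101011000010100001010000111001000100100010011011101010110101011110101000

tick  register→output (feedback)
  0  001000101000100101011→0 (1)
  1  010001010001001010111→0 (0)
  2  100010100010010101110→1 (1)
  3  000101000100101011101→0 (0)
  4  001010001001010111010→0 (1)
  5  010100010010101110101→0 (0)
  6  101000100101011101010→1 (0)
  7  010001001010111010100→0 (0)
  8  100010010101110101000→1 (1)
  9  000100101011101010001→0 (0)
 10  001001010111010100010→0 (1)
 11  010010101110101000101→0 (0)
 12  100101011101010001010→1 (1)
 13  001010111010100010101→0 (1)
 14  010101110101000101011→0 (0)
 15  101011101010001010110→1 (0)
 16  010111010100010101100→0 (0)
 17  101110101000101011000→1 (0)
 18  011101010001010110000→0 (1)
 19  111010100010101100001→1 (0)
 20  110101000101011000010→1 (1)
 21  101010001010110000101→1 (0)
 22  010100010101100001010→0 (0)
 23  101000101011000010100→1 (0)
 24  010001010110000101000→0 (0)
 25  100010101100001010000→1 (1)
 26  000101011000010100001→0 (0)
 27  001010110000101000010→0 (1)
 28  010101100001010000101→0 (0)
 29  101011000010100001010→1 (0)
 30  010110000101000010100→0 (0)
 31  101100001010000101000→1 (0)
 32  011000010100001010000→0 (1)
 33  110000101000010100001→1 (1)
 34  100001010000101000011→1 (1)
 35  000010100001010000111→0 (0)
 36  000101000010100001110→0 (0)
 37  001010000101000011100→0 (1)
 38  010100001010000111001→0 (0)
 39  101000010100001110010→1 (0)
 40  010000101000011100100→0 (0)
 41  100001010000111001000→1 (1)
 42  000010100001110010001→0 (0)
 43  000101000011100100010→0 (0)
 44  001010000111001000100→0 (1)
 45  010100001110010001001→0 (0)
 46  101000011100100010010→1 (0)
 47  010000111001000100100→0 (0)
 48  100001110010001001000→1 (1)
 49  000011100100010010001→0 (0)
 50  000111001000100100010→0 (0)
 51  001110010001001000100→0 (1)
 52  011100100010010001001→0 (1)
 53  111001000100100010011→1 (0)
 54  110010001001000100110→1 (1)
 55  100100010010001001101→1 (1)
 56  001000100100010011011→0 (1)
 57  010001001000100110111→0 (0)
 58  100010010001001101110→1 (1)
 59  000100100010011011101→0 (0)
 60  001001000100110111010→0 (1)
 61  010010001001101110101→0 (0)
 62  100100010011011101010→1 (1)
 63  001000100110111010101→0 (1)
 64  010001001101110101011→0 (0)
 65  100010011011101010110→1 (1)
 66  000100110111010101101→0 (0)
 67  001001101110101011010→0 (1)
 68  010011011101010110101→0 (0)
 69  100110111010101101010→1 (1)
 70  001101110101011010101→0 (1)
 71  011011101010110101011→0 (1)
 72  110111010101101010111→1 (1)
 73  101110101011010101111→1 (0)
 74  011101010110101011110→0 (1)
 75  111010101101010111101→1 (0)
 76  110101011010101111010→1 (1)
 77  101010110101011110101→1 (0)
 78  010101101010111101010→0 (0)
 79  101011010101111010100→1 (0)
 80  010110101011110101000→0 (0)
 81  101101010111101010000→1 (0)
 82  011010101111010100000→0 (1)
 83  110101011110101000001→1 (1)
 84  101010111101010000011→1 (0)
 85  010101111010100000110→0 (0)
 86  101011110101000001100→1 (0)
 87  010111101010000011000→0 (0)
 88  101111010100000110000→1 (0)
 89  011110101000001100000→0 (1)
 90  111101010000011000001→1 (0)
 91  111010100000110000010→1 (0)
 92  110101000001100000100→1 (1)
 93  101010000011000001001→1 (0)
 94  010100000110000010010→0 (0)
 95  101000001100000100100→1 (0)
 96  010000011000001001000→0 (0)
 97  100000110000010010000→1 (1)
 98  000001100000100100001→0 (0)
 99  000011000001001000010→0 (0)
100  000110000010010000100→0 (0)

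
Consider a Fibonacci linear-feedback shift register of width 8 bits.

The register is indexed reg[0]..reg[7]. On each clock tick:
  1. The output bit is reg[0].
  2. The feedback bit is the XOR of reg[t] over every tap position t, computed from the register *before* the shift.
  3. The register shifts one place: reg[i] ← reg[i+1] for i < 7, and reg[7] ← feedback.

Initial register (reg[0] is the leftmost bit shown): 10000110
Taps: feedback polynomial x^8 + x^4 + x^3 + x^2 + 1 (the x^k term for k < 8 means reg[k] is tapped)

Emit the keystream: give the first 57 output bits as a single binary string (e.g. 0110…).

step | reg (before) | out | fb
   0 | 10000110 | 1 | 1
   1 | 00001101 | 0 | 1
   2 | 00011011 | 0 | 0
   3 | 00110110 | 0 | 0
   4 | 01101100 | 0 | 0
   5 | 11011000 | 1 | 1
   6 | 10110001 | 1 | 1
   7 | 01100011 | 0 | 1
   8 | 11000111 | 1 | 1
   9 | 10001111 | 1 | 0
  10 | 00011110 | 0 | 0
  11 | 00111100 | 0 | 1
  12 | 01111001 | 0 | 1
  13 | 11110011 | 1 | 1
  14 | 11100111 | 1 | 0
  15 | 11001110 | 1 | 0
  16 | 10011100 | 1 | 1
  17 | 00111001 | 0 | 1
  18 | 01110011 | 0 | 0
  19 | 11100110 | 1 | 0
  20 | 11001100 | 1 | 0
  21 | 10011000 | 1 | 1
  22 | 00110001 | 0 | 0
  23 | 01100010 | 0 | 1
  24 | 11000101 | 1 | 1
  25 | 10001011 | 1 | 0
  26 | 00010110 | 0 | 1
  27 | 00101101 | 0 | 0
  28 | 01011010 | 0 | 0
  29 | 10110100 | 1 | 1
  30 | 01101001 | 0 | 0
  31 | 11010010 | 1 | 0
  32 | 10100100 | 1 | 0
  33 | 01001000 | 0 | 1
  34 | 10010001 | 1 | 0
  35 | 00100010 | 0 | 1
  36 | 01000101 | 0 | 0
  37 | 10001010 | 1 | 0
  38 | 00010100 | 0 | 1
  39 | 00101001 | 0 | 0
  40 | 01010010 | 0 | 1
  41 | 10100101 | 1 | 0
  42 | 01001010 | 0 | 1
  43 | 10010101 | 1 | 0
  44 | 00101010 | 0 | 0
  45 | 01010100 | 0 | 1
  46 | 10101001 | 1 | 1
  47 | 01010011 | 0 | 1
  48 | 10100111 | 1 | 0
  49 | 01001110 | 0 | 1
  50 | 10011101 | 1 | 1
  51 | 00111011 | 0 | 1
  52 | 01110111 | 0 | 0
  53 | 11101110 | 1 | 1
  54 | 11011101 | 1 | 1
  55 | 10111011 | 1 | 0
  56 | 01110110 | 0 | 0

100001101100011110011100110001011010010001010010101001110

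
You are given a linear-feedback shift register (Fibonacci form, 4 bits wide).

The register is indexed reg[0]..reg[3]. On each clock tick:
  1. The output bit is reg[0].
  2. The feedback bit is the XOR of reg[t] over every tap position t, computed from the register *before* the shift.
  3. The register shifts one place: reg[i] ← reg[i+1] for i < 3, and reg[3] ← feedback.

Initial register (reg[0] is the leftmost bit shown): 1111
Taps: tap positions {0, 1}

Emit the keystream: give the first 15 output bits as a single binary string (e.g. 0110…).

111100010011010

tick  register→output (feedback)
  0  1111→1 (0)
  1  1110→1 (0)
  2  1100→1 (0)
  3  1000→1 (1)
  4  0001→0 (0)
  5  0010→0 (0)
  6  0100→0 (1)
  7  1001→1 (1)
  8  0011→0 (0)
  9  0110→0 (1)
 10  1101→1 (0)
 11  1010→1 (1)
 12  0101→0 (1)
 13  1011→1 (1)
 14  0111→0 (1)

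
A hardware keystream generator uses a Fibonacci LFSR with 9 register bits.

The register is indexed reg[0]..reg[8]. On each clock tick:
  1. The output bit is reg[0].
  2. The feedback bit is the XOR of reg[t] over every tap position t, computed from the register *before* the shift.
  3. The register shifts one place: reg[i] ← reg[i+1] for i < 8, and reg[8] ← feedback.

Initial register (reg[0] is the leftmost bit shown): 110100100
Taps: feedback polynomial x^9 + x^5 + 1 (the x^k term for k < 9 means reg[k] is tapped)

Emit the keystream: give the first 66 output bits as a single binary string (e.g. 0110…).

step | reg (before) | out | fb
   0 | 110100100 | 1 | 1
   1 | 101001001 | 1 | 0
   2 | 010010010 | 0 | 0
   3 | 100100100 | 1 | 1
   4 | 001001001 | 0 | 1
   5 | 010010011 | 0 | 0
   6 | 100100110 | 1 | 1
   7 | 001001101 | 0 | 1
   8 | 010011011 | 0 | 1
   9 | 100110111 | 1 | 1
  10 | 001101111 | 0 | 1
  11 | 011011111 | 0 | 1
  12 | 110111111 | 1 | 0
  13 | 101111110 | 1 | 0
  14 | 011111100 | 0 | 1
  15 | 111111001 | 1 | 0
  16 | 111110010 | 1 | 1
  17 | 111100101 | 1 | 1
  18 | 111001011 | 1 | 0
  19 | 110010110 | 1 | 1
  20 | 100101101 | 1 | 0
  21 | 001011010 | 0 | 1
  22 | 010110101 | 0 | 0
  23 | 101101010 | 1 | 0
  24 | 011010100 | 0 | 0
  25 | 110101000 | 1 | 0
  26 | 101010000 | 1 | 1
  27 | 010100001 | 0 | 0
  28 | 101000010 | 1 | 1
  29 | 010000101 | 0 | 0
  30 | 100001010 | 1 | 0
  31 | 000010100 | 0 | 0
  32 | 000101000 | 0 | 1
  33 | 001010001 | 0 | 0
  34 | 010100010 | 0 | 0
  35 | 101000100 | 1 | 1
  36 | 010001001 | 0 | 1
  37 | 100010011 | 1 | 1
  38 | 000100111 | 0 | 0
  39 | 001001110 | 0 | 1
  40 | 010011101 | 0 | 1
  41 | 100111011 | 1 | 0
  42 | 001110110 | 0 | 0
  43 | 011101100 | 0 | 1
  44 | 111011001 | 1 | 0
  45 | 110110010 | 1 | 1
  46 | 101100101 | 1 | 1
  47 | 011001011 | 0 | 1
  48 | 110010111 | 1 | 1
  49 | 100101111 | 1 | 0
  50 | 001011110 | 0 | 1
  51 | 010111101 | 0 | 1
  52 | 101111011 | 1 | 0
  53 | 011110110 | 0 | 0
  54 | 111101100 | 1 | 0
  55 | 111011000 | 1 | 0
  56 | 110110000 | 1 | 1
  57 | 101100001 | 1 | 1
  58 | 011000011 | 0 | 0
  59 | 110000110 | 1 | 1
  60 | 100001101 | 1 | 0
  61 | 000011010 | 0 | 1
  62 | 000110101 | 0 | 0
  63 | 001101010 | 0 | 1
  64 | 011010101 | 0 | 0
  65 | 110101010 | 1 | 0

110100100100110111111001011010100001010001001110110010111101100001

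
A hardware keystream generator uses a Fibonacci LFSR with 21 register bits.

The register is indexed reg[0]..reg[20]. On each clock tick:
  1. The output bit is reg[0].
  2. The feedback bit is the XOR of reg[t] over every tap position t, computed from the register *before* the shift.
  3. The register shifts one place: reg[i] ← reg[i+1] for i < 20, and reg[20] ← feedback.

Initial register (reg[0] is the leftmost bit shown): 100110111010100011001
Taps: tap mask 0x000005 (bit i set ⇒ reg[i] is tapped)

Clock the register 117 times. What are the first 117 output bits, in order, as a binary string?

100110111010100011001111101010000101111110001000010010010000110101001011011010011100001100110110011101100111111101111

k : reg_k → out_k, fb_k
0: 100110111010100011001 → 1, fb=1
1: 001101110101000110011 → 0, fb=1
2: 011011101010001100111 → 0, fb=1
3: 110111010100011001111 → 1, fb=1
4: 101110101000110011111 → 1, fb=0
5: 011101010001100111110 → 0, fb=1
6: 111010100011001111101 → 1, fb=0
7: 110101000110011111010 → 1, fb=1
8: 101010001100111110101 → 1, fb=0
9: 010100011001111101010 → 0, fb=0
10: 101000110011111010100 → 1, fb=0
11: 010001100111110101000 → 0, fb=0
12: 100011001111101010000 → 1, fb=1
13: 000110011111010100001 → 0, fb=0
14: 001100111110101000010 → 0, fb=1
15: 011001111101010000101 → 0, fb=1
16: 110011111010100001011 → 1, fb=1
17: 100111110101000010111 → 1, fb=1
18: 001111101010000101111 → 0, fb=1
19: 011111010100001011111 → 0, fb=1
20: 111110101000010111111 → 1, fb=0
21: 111101010000101111110 → 1, fb=0
22: 111010100001011111100 → 1, fb=0
23: 110101000010111111000 → 1, fb=1
24: 101010000101111110001 → 1, fb=0
25: 010100001011111100010 → 0, fb=0
26: 101000010111111000100 → 1, fb=0
27: 010000101111110001000 → 0, fb=0
28: 100001011111100010000 → 1, fb=1
29: 000010111111000100001 → 0, fb=0
30: 000101111110001000010 → 0, fb=0
31: 001011111100010000100 → 0, fb=1
32: 010111111000100001001 → 0, fb=0
33: 101111110001000010010 → 1, fb=0
34: 011111100010000100100 → 0, fb=1
35: 111111000100001001001 → 1, fb=0
36: 111110001000010010010 → 1, fb=0
37: 111100010000100100100 → 1, fb=0
38: 111000100001001001000 → 1, fb=0
39: 110001000010010010000 → 1, fb=1
40: 100010000100100100001 → 1, fb=1
41: 000100001001001000011 → 0, fb=0
42: 001000010010010000110 → 0, fb=1
43: 010000100100100001101 → 0, fb=0
44: 100001001001000011010 → 1, fb=1
45: 000010010010000110101 → 0, fb=0
46: 000100100100001101010 → 0, fb=0
47: 001001001000011010100 → 0, fb=1
48: 010010010000110101001 → 0, fb=0
49: 100100100001101010010 → 1, fb=1
50: 001001000011010100101 → 0, fb=1
51: 010010000110101001011 → 0, fb=0
52: 100100001101010010110 → 1, fb=1
53: 001000011010100101101 → 0, fb=1
54: 010000110101001011011 → 0, fb=0
55: 100001101010010110110 → 1, fb=1
56: 000011010100101101101 → 0, fb=0
57: 000110101001011011010 → 0, fb=0
58: 001101010010110110100 → 0, fb=1
59: 011010100101101101001 → 0, fb=1
60: 110101001011011010011 → 1, fb=1
61: 101010010110110100111 → 1, fb=0
62: 010100101101101001110 → 0, fb=0
63: 101001011011010011100 → 1, fb=0
64: 010010110110100111000 → 0, fb=0
65: 100101101101001110000 → 1, fb=1
66: 001011011010011100001 → 0, fb=1
67: 010110110100111000011 → 0, fb=0
68: 101101101001110000110 → 1, fb=0
69: 011011010011100001100 → 0, fb=1
70: 110110100111000011001 → 1, fb=1
71: 101101001110000110011 → 1, fb=0
72: 011010011100001100110 → 0, fb=1
73: 110100111000011001101 → 1, fb=1
74: 101001110000110011011 → 1, fb=0
75: 010011100001100110110 → 0, fb=0
76: 100111000011001101100 → 1, fb=1
77: 001110000110011011001 → 0, fb=1
78: 011100001100110110011 → 0, fb=1
79: 111000011001101100111 → 1, fb=0
80: 110000110011011001110 → 1, fb=1
81: 100001100110110011101 → 1, fb=1
82: 000011001101100111011 → 0, fb=0
83: 000110011011001110110 → 0, fb=0
84: 001100110110011101100 → 0, fb=1
85: 011001101100111011001 → 0, fb=1
86: 110011011001110110011 → 1, fb=1
87: 100110110011101100111 → 1, fb=1
88: 001101100111011001111 → 0, fb=1
89: 011011001110110011111 → 0, fb=1
90: 110110011101100111111 → 1, fb=1
91: 101100111011001111111 → 1, fb=0
92: 011001110110011111110 → 0, fb=1
93: 110011101100111111101 → 1, fb=1
94: 100111011001111111011 → 1, fb=1
95: 001110110011111110111 → 0, fb=1
96: 011101100111111101111 → 0, fb=1
97: 111011001111111011111 → 1, fb=0
98: 110110011111110111110 → 1, fb=1
99: 101100111111101111101 → 1, fb=0
100: 011001111111011111010 → 0, fb=1
101: 110011111110111110101 → 1, fb=1
102: 100111111101111101011 → 1, fb=1
103: 001111111011111010111 → 0, fb=1
104: 011111110111110101111 → 0, fb=1
105: 111111101111101011111 → 1, fb=0
106: 111111011111010111110 → 1, fb=0
107: 111110111110101111100 → 1, fb=0
108: 111101111101011111000 → 1, fb=0
109: 111011111010111110000 → 1, fb=0
110: 110111110101111100000 → 1, fb=1
111: 101111101011111000001 → 1, fb=0
112: 011111010111110000010 → 0, fb=1
113: 111110101111100000101 → 1, fb=0
114: 111101011111000001010 → 1, fb=0
115: 111010111110000010100 → 1, fb=0
116: 110101111100000101000 → 1, fb=1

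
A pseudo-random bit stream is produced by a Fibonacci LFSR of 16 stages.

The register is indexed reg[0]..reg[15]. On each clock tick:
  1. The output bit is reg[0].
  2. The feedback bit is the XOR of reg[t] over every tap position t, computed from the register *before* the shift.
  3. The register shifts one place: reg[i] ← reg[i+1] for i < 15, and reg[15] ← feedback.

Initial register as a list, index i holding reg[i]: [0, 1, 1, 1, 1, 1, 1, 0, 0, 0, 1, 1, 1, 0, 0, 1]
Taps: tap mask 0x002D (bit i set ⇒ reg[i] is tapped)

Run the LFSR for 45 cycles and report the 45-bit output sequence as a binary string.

k : reg_k → out_k, fb_k
0: 0111111000111001 → 0, fb=1
1: 1111110001110011 → 1, fb=0
2: 1111100011100110 → 1, fb=1
3: 1111000111001101 → 1, fb=1
4: 1110001110011011 → 1, fb=0
5: 1100011100110110 → 1, fb=0
6: 1000111001101100 → 1, fb=0
7: 0001110011011000 → 0, fb=0
8: 0011100110110000 → 0, fb=0
9: 0111001101100000 → 0, fb=0
10: 1110011011000000 → 1, fb=1
11: 1100110110000001 → 1, fb=0
12: 1001101100000010 → 1, fb=0
13: 0011011000000100 → 0, fb=1
14: 0110110000001001 → 0, fb=0
15: 1101100000010010 → 1, fb=0
16: 1011000000100100 → 1, fb=1
17: 0110000001001001 → 0, fb=1
18: 1100000010010011 → 1, fb=1
19: 1000000100100111 → 1, fb=1
20: 0000001001001111 → 0, fb=0
21: 0000010010011110 → 0, fb=1
22: 0000100100111101 → 0, fb=0
23: 0001001001111010 → 0, fb=1
24: 0010010011110101 → 0, fb=0
25: 0100100111101010 → 0, fb=0
26: 1001001111010100 → 1, fb=0
27: 0010011110101000 → 0, fb=0
28: 0100111101010000 → 0, fb=1
29: 1001111010100001 → 1, fb=1
30: 0011110101000011 → 0, fb=1
31: 0111101010000111 → 0, fb=0
32: 1111010100001110 → 1, fb=0
33: 1110101000011100 → 1, fb=0
34: 1101010000111000 → 1, fb=1
35: 1010100001110001 → 1, fb=0
36: 0101000011100010 → 0, fb=1
37: 1010000111000101 → 1, fb=0
38: 0100001110001010 → 0, fb=0
39: 1000011100010100 → 1, fb=0
40: 0000111000101000 → 0, fb=1
41: 0001110001010001 → 0, fb=0
42: 0011100010100010 → 0, fb=0
43: 0111000101000100 → 0, fb=0
44: 1110001010001000 → 1, fb=0

011111100011100110110000001001001111010100001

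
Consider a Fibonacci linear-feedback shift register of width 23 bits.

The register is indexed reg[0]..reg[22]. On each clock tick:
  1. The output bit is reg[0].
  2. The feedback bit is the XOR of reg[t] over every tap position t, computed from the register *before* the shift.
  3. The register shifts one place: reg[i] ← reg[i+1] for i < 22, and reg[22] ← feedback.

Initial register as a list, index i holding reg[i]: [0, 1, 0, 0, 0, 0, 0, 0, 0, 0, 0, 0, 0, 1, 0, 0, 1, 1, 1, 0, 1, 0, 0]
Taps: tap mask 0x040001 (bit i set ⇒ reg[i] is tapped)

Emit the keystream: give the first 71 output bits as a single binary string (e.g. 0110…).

k : reg_k → out_k, fb_k
0: 01000000000001001110100 → 0, fb=1
1: 10000000000010011101001 → 1, fb=1
2: 00000000000100111010011 → 0, fb=1
3: 00000000001001110100111 → 0, fb=0
4: 00000000010011101001110 → 0, fb=0
5: 00000000100111010011100 → 0, fb=1
6: 00000001001110100111001 → 0, fb=1
7: 00000010011101001110011 → 0, fb=1
8: 00000100111010011100111 → 0, fb=0
9: 00001001110100111001110 → 0, fb=0
10: 00010011101001110011100 → 0, fb=1
11: 00100111010011100111001 → 0, fb=1
12: 01001110100111001110011 → 0, fb=1
13: 10011101001110011100111 → 1, fb=1
14: 00111010011100111001111 → 0, fb=0
15: 01110100111001110011110 → 0, fb=1
16: 11101001110011100111101 → 1, fb=0
17: 11010011100111001111010 → 1, fb=0
18: 10100111001110011110100 → 1, fb=0
19: 01001110011100111101000 → 0, fb=0
20: 10011100111001111010000 → 1, fb=0
21: 00111001110011110100000 → 0, fb=0
22: 01110011100111101000000 → 0, fb=0
23: 11100111001111010000000 → 1, fb=1
24: 11001110011110100000001 → 1, fb=1
25: 10011100111101000000011 → 1, fb=1
26: 00111001111010000000111 → 0, fb=0
27: 01110011110100000001110 → 0, fb=0
28: 11100111101000000011100 → 1, fb=0
29: 11001111010000000111000 → 1, fb=0
30: 10011110100000001110000 → 1, fb=0
31: 00111101000000011100000 → 0, fb=0
32: 01111010000000111000000 → 0, fb=0
33: 11110100000001110000000 → 1, fb=1
34: 11101000000011100000001 → 1, fb=1
35: 11010000000111000000011 → 1, fb=1
36: 10100000001110000000111 → 1, fb=1
37: 01000000011100000001111 → 0, fb=0
38: 10000000111000000011110 → 1, fb=0
39: 00000001110000000111100 → 0, fb=1
40: 00000011100000001111001 → 0, fb=1
41: 00000111000000011110011 → 0, fb=1
42: 00001110000000111100111 → 0, fb=0
43: 00011100000001111001110 → 0, fb=0
44: 00111000000011110011100 → 0, fb=1
45: 01110000000111100111001 → 0, fb=1
46: 11100000001111001110011 → 1, fb=0
47: 11000000011110011100110 → 1, fb=1
48: 10000000111100111001101 → 1, fb=1
49: 00000001111001110011011 → 0, fb=1
50: 00000011110011100110111 → 0, fb=1
51: 00000111100111001101111 → 0, fb=0
52: 00001111001110011011110 → 0, fb=1
53: 00011110011100110111101 → 0, fb=1
54: 00111100111001101111011 → 0, fb=1
55: 01111001110011011110111 → 0, fb=1
56: 11110011100110111101111 → 1, fb=1
57: 11100111001101111011111 → 1, fb=0
58: 11001110011011110111110 → 1, fb=0
59: 10011100110111101111100 → 1, fb=0
60: 00111001101111011111000 → 0, fb=1
61: 01110011011110111110001 → 0, fb=1
62: 11100110111101111100011 → 1, fb=1
63: 11001101111011111000111 → 1, fb=1
64: 10011011110111110001111 → 1, fb=1
65: 00110111101111100011111 → 0, fb=1
66: 01101111011111000111111 → 0, fb=1
67: 11011110111110001111111 → 1, fb=0
68: 10111101111100011111110 → 1, fb=0
69: 01111011111000111111100 → 0, fb=1
70: 11110111110001111111001 → 1, fb=0

01000000000001001110100111001110011110100000001110000000111100111001101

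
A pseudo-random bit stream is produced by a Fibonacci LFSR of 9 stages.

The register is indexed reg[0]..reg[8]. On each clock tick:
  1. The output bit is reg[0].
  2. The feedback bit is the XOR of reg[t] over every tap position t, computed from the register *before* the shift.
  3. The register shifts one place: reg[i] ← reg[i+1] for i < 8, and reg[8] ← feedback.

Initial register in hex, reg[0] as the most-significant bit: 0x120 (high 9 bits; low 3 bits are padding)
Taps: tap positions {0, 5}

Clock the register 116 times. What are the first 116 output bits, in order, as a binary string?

00010010001010111010111100100101110011100000011101110100111101010010100000010101010111110101101000001101110110110101

tick  register→output (feedback)
  0  000100100→0 (0)
  1  001001000→0 (1)
  2  010010001→0 (0)
  3  100100010→1 (1)
  4  001000101→0 (0)
  5  010001010→0 (1)
  6  100010101→1 (1)
  7  000101011→0 (1)
  8  001010111→0 (0)
  9  010101110→0 (1)
 10  101011101→1 (0)
 11  010111010→0 (1)
 12  101110101→1 (1)
 13  011101011→0 (1)
 14  111010111→1 (1)
 15  110101111→1 (0)
 16  101011110→1 (0)
 17  010111100→0 (1)
 18  101111001→1 (0)
 19  011110010→0 (0)
 20  111100100→1 (1)
 21  111001001→1 (0)
 22  110010010→1 (1)
 23  100100101→1 (1)
 24  001001011→0 (1)
 25  010010111→0 (0)
 26  100101110→1 (0)
 27  001011100→0 (1)
 28  010111001→0 (1)
 29  101110011→1 (1)
 30  011100111→0 (0)
 31  111001110→1 (0)
 32  110011100→1 (0)
 33  100111000→1 (0)
 34  001110000→0 (0)
 35  011100000→0 (0)
 36  111000000→1 (1)
 37  110000001→1 (1)
 38  100000011→1 (1)
 39  000000111→0 (0)
 40  000001110→0 (1)
 41  000011101→0 (1)
 42  000111011→0 (1)
 43  001110111→0 (0)
 44  011101110→0 (1)
 45  111011101→1 (0)
 46  110111010→1 (0)
 47  101110100→1 (1)
 48  011101001→0 (1)
 49  111010011→1 (1)
 50  110100111→1 (1)
 51  101001111→1 (0)
 52  010011110→0 (1)
 53  100111101→1 (0)
 54  001111010→0 (1)
 55  011110101→0 (0)
 56  111101010→1 (0)
 57  111010100→1 (1)
 58  110101001→1 (0)
 59  101010010→1 (1)
 60  010100101→0 (0)
 61  101001010→1 (0)
 62  010010100→0 (0)
 63  100101000→1 (0)
 64  001010000→0 (0)
 65  010100000→0 (0)
 66  101000000→1 (1)
 67  010000001→0 (0)
 68  100000010→1 (1)
 69  000000101→0 (0)
 70  000001010→0 (1)
 71  000010101→0 (0)
 72  000101010→0 (1)
 73  001010101→0 (0)
 74  010101010→0 (1)
 75  101010101→1 (1)
 76  010101011→0 (1)
 77  101010111→1 (1)
 78  010101111→0 (1)
 79  101011111→1 (0)
 80  010111110→0 (1)
 81  101111101→1 (0)
 82  011111010→0 (1)
 83  111110101→1 (1)
 84  111101011→1 (0)
 85  111010110→1 (1)
 86  110101101→1 (0)
 87  101011010→1 (0)
 88  010110100→0 (0)
 89  101101000→1 (0)
 90  011010000→0 (0)
 91  110100000→1 (1)
 92  101000001→1 (1)
 93  010000011→0 (0)
 94  100000110→1 (1)
 95  000001101→0 (1)
 96  000011011→0 (1)
 97  000110111→0 (0)
 98  001101110→0 (1)
 99  011011101→0 (1)
100  110111011→1 (0)
101  101110110→1 (1)
102  011101101→0 (1)
103  111011011→1 (0)
104  110110110→1 (1)
105  101101101→1 (0)
106  011011010→0 (1)
107  110110101→1 (1)
108  101101011→1 (0)
109  011010110→0 (0)
110  110101100→1 (0)
111  101011000→1 (0)
112  010110000→0 (0)
113  101100000→1 (1)
114  011000001→0 (0)
115  110000010→1 (1)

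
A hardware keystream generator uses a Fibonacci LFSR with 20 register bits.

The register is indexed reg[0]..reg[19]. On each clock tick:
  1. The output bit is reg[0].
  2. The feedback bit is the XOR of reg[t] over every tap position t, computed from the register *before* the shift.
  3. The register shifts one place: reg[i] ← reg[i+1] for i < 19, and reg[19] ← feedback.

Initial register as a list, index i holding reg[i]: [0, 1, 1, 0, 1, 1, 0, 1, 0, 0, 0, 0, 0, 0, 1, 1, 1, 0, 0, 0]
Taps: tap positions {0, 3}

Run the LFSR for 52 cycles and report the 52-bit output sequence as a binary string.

0110110100000011100000000101000111111000001011011110

tick  register→output (feedback)
  0  01101101000000111000→0 (0)
  1  11011010000001110000→1 (0)
  2  10110100000011100000→1 (0)
  3  01101000000111000000→0 (0)
  4  11010000001110000000→1 (0)
  5  10100000011100000000→1 (1)
  6  01000000111000000001→0 (0)
  7  10000001110000000010→1 (1)
  8  00000011100000000101→0 (0)
  9  00000111000000001010→0 (0)
 10  00001110000000010100→0 (0)
 11  00011100000000101000→0 (1)
 12  00111000000001010001→0 (1)
 13  01110000000010100011→0 (1)
 14  11100000000101000111→1 (1)
 15  11000000001010001111→1 (1)
 16  10000000010100011111→1 (1)
 17  00000000101000111111→0 (0)
 18  00000001010001111110→0 (0)
 19  00000010100011111100→0 (0)
 20  00000101000111111000→0 (0)
 21  00001010001111110000→0 (0)
 22  00010100011111100000→0 (1)
 23  00101000111111000001→0 (0)
 24  01010001111110000010→0 (1)
 25  10100011111100000101→1 (1)
 26  01000111111000001011→0 (0)
 27  10001111110000010110→1 (1)
 28  00011111100000101101→0 (1)
 29  00111111000001011011→0 (1)
 30  01111110000010110111→0 (1)
 31  11111100000101101111→1 (0)
 32  11111000001011011110→1 (0)
 33  11110000010110111100→1 (0)
 34  11100000101101111000→1 (1)
 35  11000001011011110001→1 (1)
 36  10000010110111100011→1 (1)
 37  00000101101111000111→0 (0)
 38  00001011011110001110→0 (0)
 39  00010110111100011100→0 (1)
 40  00101101111000111001→0 (0)
 41  01011011110001110010→0 (1)
 42  10110111100011100101→1 (0)
 43  01101111000111001010→0 (0)
 44  11011110001110010100→1 (0)
 45  10111100011100101000→1 (0)
 46  01111000111001010000→0 (1)
 47  11110001110010100001→1 (0)
 48  11100011100101000010→1 (1)
 49  11000111001010000101→1 (1)
 50  10001110010100001011→1 (1)
 51  00011100101000010111→0 (1)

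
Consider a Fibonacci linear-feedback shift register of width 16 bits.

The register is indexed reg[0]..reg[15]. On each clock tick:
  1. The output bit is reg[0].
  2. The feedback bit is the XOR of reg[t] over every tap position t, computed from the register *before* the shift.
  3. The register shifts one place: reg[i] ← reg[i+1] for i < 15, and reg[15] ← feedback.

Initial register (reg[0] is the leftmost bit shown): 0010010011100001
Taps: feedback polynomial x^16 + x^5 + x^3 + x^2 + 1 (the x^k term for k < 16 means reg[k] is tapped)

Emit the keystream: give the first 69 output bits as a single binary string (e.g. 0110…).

001001001110000100001100010011001101011010000011111010001110111000010

tick  register→output (feedback)
  0  0010010011100001→0 (0)
  1  0100100111000010→0 (0)
  2  1001001110000100→1 (0)
  3  0010011100001000→0 (0)
  4  0100111000010000→0 (1)
  5  1001110000100001→1 (1)
  6  0011100001000011→0 (0)
  7  0111000010000110→0 (0)
  8  1110000100001100→1 (0)
  9  1100001000011000→1 (1)
 10  1000010000110001→1 (0)
 11  0000100001100010→0 (0)
 12  0001000011000100→0 (1)
 13  0010000110001001→0 (1)
 14  0100001100010011→0 (0)
 15  1000011000100110→1 (0)
 16  0000110001001100→0 (1)
 17  0001100010011001→0 (1)
 18  0011000100110011→0 (0)
 19  0110001001100110→0 (1)
 20  1100010011001101→1 (0)
 21  1000100110011010→1 (1)
 22  0001001100110101→0 (1)
 23  0010011001101011→0 (0)
 24  0100110011010110→0 (1)
 25  1001100110101101→1 (0)
 26  0011001101011010→0 (0)
 27  0110011010110100→0 (0)
 28  1100110101101000→1 (0)
 29  1001101011010000→1 (0)
 30  0011010110100000→0 (1)
 31  0110101101000001→0 (1)
 32  1101011010000011→1 (1)
 33  1010110100000111→1 (1)
 34  0101101000001111→0 (1)
 35  1011010000011111→1 (0)
 36  0110100000111110→0 (1)
 37  1101000001111101→1 (0)
 38  1010000011111010→1 (0)
 39  0100000111110100→0 (0)
 40  1000001111101000→1 (1)
 41  0000011111010001→0 (1)
 42  0000111110100011→0 (1)
 43  0001111101000111→0 (0)
 44  0011111010001110→0 (1)
 45  0111110100011101→0 (1)
 46  1111101000111011→1 (1)
 47  1111010001110111→1 (0)
 48  1110100011101110→1 (0)
 49  1101000111011100→1 (0)
 50  1010001110111000→1 (0)
 51  0100011101110000→0 (1)
 52  1000111011100001→1 (0)
 53  0001110111000010→0 (0)
 54  0011101110000100→0 (0)
 55  0111011100001000→0 (1)
 56  1110111000010001→1 (1)
 57  1101110000100011→1 (1)
 58  1011100001000111→1 (1)
 59  0111000010001111→0 (0)
 60  1110000100011110→1 (0)
 61  1100001000111100→1 (1)
 62  1000010001111001→1 (0)
 63  0000100011110010→0 (0)
 64  0001000111100100→0 (1)
 65  0010001111001001→0 (1)
 66  0100011110010011→0 (1)
 67  1000111100100111→1 (0)
 68  0001111001001110→0 (0)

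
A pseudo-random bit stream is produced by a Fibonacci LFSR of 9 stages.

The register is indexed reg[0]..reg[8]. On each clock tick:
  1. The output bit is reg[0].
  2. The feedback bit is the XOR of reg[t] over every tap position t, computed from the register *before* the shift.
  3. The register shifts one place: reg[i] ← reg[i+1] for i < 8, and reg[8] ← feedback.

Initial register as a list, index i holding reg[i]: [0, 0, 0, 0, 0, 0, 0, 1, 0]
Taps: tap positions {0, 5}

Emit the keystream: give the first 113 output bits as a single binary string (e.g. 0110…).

step | reg (before) | out | fb
   0 | 000000010 | 0 | 0
   1 | 000000100 | 0 | 0
   2 | 000001000 | 0 | 1
   3 | 000010001 | 0 | 0
   4 | 000100010 | 0 | 0
   5 | 001000100 | 0 | 0
   6 | 010001000 | 0 | 1
   7 | 100010001 | 1 | 1
   8 | 000100011 | 0 | 0
   9 | 001000110 | 0 | 0
  10 | 010001100 | 0 | 1
  11 | 100011001 | 1 | 0
  12 | 000110010 | 0 | 0
  13 | 001100100 | 0 | 0
  14 | 011001000 | 0 | 1
  15 | 110010001 | 1 | 1
  16 | 100100011 | 1 | 1
  17 | 001000111 | 0 | 0
  18 | 010001110 | 0 | 1
  19 | 100011101 | 1 | 0
  20 | 000111010 | 0 | 1
  21 | 001110101 | 0 | 0
  22 | 011101010 | 0 | 1
  23 | 111010101 | 1 | 1
  24 | 110101011 | 1 | 0
  25 | 101010110 | 1 | 1
  26 | 010101101 | 0 | 1
  27 | 101011011 | 1 | 0
  28 | 010110110 | 0 | 0
  29 | 101101100 | 1 | 0
  30 | 011011000 | 0 | 1
  31 | 110110001 | 1 | 1
  32 | 101100011 | 1 | 1
  33 | 011000111 | 0 | 0
  34 | 110001110 | 1 | 0
  35 | 100011100 | 1 | 0
  36 | 000111000 | 0 | 1
  37 | 001110001 | 0 | 0
  38 | 011100010 | 0 | 0
  39 | 111000100 | 1 | 1
  40 | 110001001 | 1 | 0
  41 | 100010010 | 1 | 1
  42 | 000100101 | 0 | 0
  43 | 001001010 | 0 | 1
  44 | 010010101 | 0 | 0
  45 | 100101010 | 1 | 0
  46 | 001010100 | 0 | 0
  47 | 010101000 | 0 | 1
  48 | 101010001 | 1 | 1
  49 | 010100011 | 0 | 0
  50 | 101000110 | 1 | 1
  51 | 010001101 | 0 | 1
  52 | 100011011 | 1 | 0
  53 | 000110110 | 0 | 0
  54 | 001101100 | 0 | 1
  55 | 011011001 | 0 | 1
  56 | 110110011 | 1 | 1
  57 | 101100111 | 1 | 1
  58 | 011001111 | 0 | 1
  59 | 110011111 | 1 | 0
  60 | 100111110 | 1 | 0
  61 | 001111100 | 0 | 1
  62 | 011111001 | 0 | 1
  63 | 111110011 | 1 | 1
  64 | 111100111 | 1 | 1
  65 | 111001111 | 1 | 0
  66 | 110011110 | 1 | 0
  67 | 100111100 | 1 | 0
  68 | 001111000 | 0 | 1
  69 | 011110001 | 0 | 0
  70 | 111100010 | 1 | 1
  71 | 111000101 | 1 | 1
  72 | 110001011 | 1 | 0
  73 | 100010110 | 1 | 1
  74 | 000101101 | 0 | 1
  75 | 001011011 | 0 | 1
  76 | 010110111 | 0 | 0
  77 | 101101110 | 1 | 0
  78 | 011011100 | 0 | 1
  79 | 110111001 | 1 | 0
  80 | 101110010 | 1 | 1
  81 | 011100101 | 0 | 0
  82 | 111001010 | 1 | 0
  83 | 110010100 | 1 | 1
  84 | 100101001 | 1 | 0
  85 | 001010010 | 0 | 0
  86 | 010100100 | 0 | 0
  87 | 101001000 | 1 | 0
  88 | 010010000 | 0 | 0
  89 | 100100000 | 1 | 1
  90 | 001000001 | 0 | 0
  91 | 010000010 | 0 | 0
  92 | 100000100 | 1 | 1
  93 | 000001001 | 0 | 1
  94 | 000010011 | 0 | 0
  95 | 000100110 | 0 | 0
  96 | 001001100 | 0 | 1
  97 | 010011001 | 0 | 1
  98 | 100110011 | 1 | 1
  99 | 001100111 | 0 | 0
 100 | 011001110 | 0 | 1
 101 | 110011101 | 1 | 0
 102 | 100111010 | 1 | 0
 103 | 001110100 | 0 | 0
 104 | 011101000 | 0 | 1
 105 | 111010001 | 1 | 1
 106 | 110100011 | 1 | 1
 107 | 101000111 | 1 | 1
 108 | 010001111 | 0 | 1
 109 | 100011111 | 1 | 0
 110 | 000111110 | 0 | 1
 111 | 001111101 | 0 | 1
 112 | 011111011 | 0 | 1

00000001000100011001000111010101101100011100010010101000110110011111001111000101101110010100100000100110011101000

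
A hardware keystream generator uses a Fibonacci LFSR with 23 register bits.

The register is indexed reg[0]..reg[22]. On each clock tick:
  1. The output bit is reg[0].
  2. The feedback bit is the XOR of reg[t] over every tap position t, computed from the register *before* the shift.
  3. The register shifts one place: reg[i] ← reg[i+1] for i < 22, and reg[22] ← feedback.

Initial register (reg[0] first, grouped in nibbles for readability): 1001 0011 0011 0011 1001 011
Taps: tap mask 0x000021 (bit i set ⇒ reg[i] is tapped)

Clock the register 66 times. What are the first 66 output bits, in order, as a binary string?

100100110011001110010111111010101000001011010101011101011011000011

tick  register→output (feedback)
  0  10010011001100111001011→1 (1)
  1  00100110011001110010111→0 (1)
  2  01001100110011100101111→0 (1)
  3  10011001100111001011111→1 (1)
  4  00110011001110010111111→0 (0)
  5  01100110011100101111110→0 (1)
  6  11001100111001011111101→1 (0)
  7  10011001110010111111010→1 (1)
  8  00110011100101111110101→0 (0)
  9  01100111001011111101010→0 (1)
 10  11001110010111111010101→1 (0)
 11  10011100101111110101010→1 (0)
 12  00111001011111101010100→0 (0)
 13  01110010111111010101000→0 (0)
 14  11100101111110101010000→1 (0)
 15  11001011111101010100000→1 (1)
 16  10010111111010101000001→1 (0)
 17  00101111110101010000010→0 (1)
 18  01011111101010100000101→0 (1)
 19  10111111010101000001011→1 (0)
 20  01111110101010000010110→0 (1)
 21  11111101010100000101101→1 (0)
 22  11111010101000001011010→1 (1)
 23  11110101010000010110101→1 (0)
 24  11101010100000101101010→1 (1)
 25  11010101000001011010101→1 (0)
 26  10101010000010110101010→1 (1)
 27  01010100000101101010101→0 (1)
 28  10101000001011010101011→1 (1)
 29  01010000010110101010111→0 (0)
 30  10100000101101010101110→1 (1)
 31  01000001011010101011101→0 (0)
 32  10000010110101010111010→1 (1)
 33  00000101101010101110101→0 (1)
 34  00001011010101011101011→0 (0)
 35  00010110101010111010110→0 (1)
 36  00101101010101110101101→0 (1)
 37  01011010101011101011011→0 (0)
 38  10110101010111010110110→1 (0)
 39  01101010101110101101100→0 (0)
 40  11010101011101011011000→1 (0)
 41  10101010111010110110000→1 (1)
 42  01010101110101101100001→0 (1)
 43  10101011101011011000011→1 (1)
 44  01010111010110110000111→0 (1)
 45  10101110101101100001111→1 (0)
 46  01011101011011000011110→0 (1)
 47  10111010110110000111101→1 (1)
 48  01110101101100001111011→0 (1)
 49  11101011011000011110111→1 (1)
 50  11010110110000111101111→1 (0)
 51  10101101100001111011110→1 (0)
 52  01011011000011110111100→0 (0)
 53  10110110000111101111000→1 (0)
 54  01101100001111011110000→0 (1)
 55  11011000011110111100001→1 (1)
 56  10110000111101111000011→1 (1)
 57  01100001111011110000111→0 (0)
 58  11000011110111100001110→1 (1)
 59  10000111101111000011101→1 (0)
 60  00001111011110000111010→0 (1)
 61  00011110111100001110101→0 (1)
 62  00111101111000011101011→0 (1)
 63  01111011110000111010111→0 (0)
 64  11110111100001110101110→1 (0)
 65  11101111000011101011100→1 (0)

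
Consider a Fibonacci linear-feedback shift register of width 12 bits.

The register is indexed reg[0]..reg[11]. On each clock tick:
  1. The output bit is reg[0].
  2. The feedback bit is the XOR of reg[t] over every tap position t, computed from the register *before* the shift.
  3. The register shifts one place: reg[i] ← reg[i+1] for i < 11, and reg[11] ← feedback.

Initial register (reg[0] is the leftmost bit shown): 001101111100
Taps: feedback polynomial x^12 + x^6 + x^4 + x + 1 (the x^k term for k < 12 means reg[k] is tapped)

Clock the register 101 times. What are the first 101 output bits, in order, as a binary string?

00110111110011010111110111110010010110100101110111000100101100101010010101001110100010011001011001100

tick  register→output (feedback)
  0  001101111100→0 (1)
  1  011011111001→0 (1)
  2  110111110011→1 (0)
  3  101111100110→1 (1)
  4  011111001101→0 (0)
  5  111110011010→1 (1)
  6  111100110101→1 (1)
  7  111001101011→1 (1)
  8  110011010111→1 (1)
  9  100110101111→1 (1)
 10  001101011111→0 (0)
 11  011010111110→0 (1)
 12  110101111101→1 (1)
 13  101011111011→1 (1)
 14  010111110111→0 (1)
 15  101111101111→1 (1)
 16  011111011111→0 (0)
 17  111110111110→1 (0)
 18  111101111100→1 (1)
 19  111011111001→1 (0)
 20  110111110010→1 (0)
 21  101111100100→1 (1)
 22  011111001001→0 (0)
 23  111110010010→1 (1)
 24  111100100101→1 (1)
 25  111001001011→1 (0)
 26  110010010110→1 (1)
 27  100100101101→1 (0)
 28  001001011010→0 (0)
 29  010010110100→0 (1)
 30  100101101001→1 (0)
 31  001011010010→0 (1)
 32  010110100101→0 (1)
 33  101101001011→1 (1)
 34  011010010111→0 (0)
 35  110100101110→1 (1)
 36  101001011101→1 (1)
 37  010010111011→0 (1)
 38  100101110111→1 (0)
 39  001011101110→0 (0)
 40  010111011100→0 (0)
 41  101110111000→1 (1)
 42  011101110001→0 (0)
 43  111011100010→1 (0)
 44  110111000100→1 (1)
 45  101110001001→1 (0)
 46  011100010010→0 (1)
 47  111000100101→1 (1)
 48  110001001011→1 (0)
 49  100010010110→1 (0)
 50  000100101100→0 (1)
 51  001001011001→0 (0)
 52  010010110010→0 (1)
 53  100101100101→1 (0)
 54  001011001010→0 (1)
 55  010110010101→0 (0)
 56  101100101010→1 (0)
 57  011001010100→0 (1)
 58  110010101001→1 (0)
 59  100101010010→1 (1)
 60  001010100101→0 (0)
 61  010101001010→0 (1)
 62  101010010101→1 (0)
 63  010100101010→0 (0)
 64  101001010100→1 (1)
 65  010010101001→0 (1)
 66  100101010011→1 (1)
 67  001010100111→0 (0)
 68  010101001110→0 (1)
 69  101010011101→1 (0)
 70  010100111010→0 (0)
 71  101001110100→1 (0)
 72  010011101000→0 (1)
 73  100111010001→1 (0)
 74  001110100010→0 (0)
 75  011101000100→0 (1)
 76  111010001001→1 (1)
 77  110100010011→1 (0)
 78  101000100110→1 (0)
 79  010001001100→0 (1)
 80  100010011001→1 (0)
 81  000100110010→0 (1)
 82  001001100101→0 (1)
 83  010011001011→0 (0)
 84  100110010110→1 (0)
 85  001100101100→0 (1)
 86  011001011001→0 (1)
 87  110010110011→1 (0)
 88  100101100110→1 (0)
 89  001011001100→0 (1)
 90  010110011001→0 (0)
 91  101100110010→1 (0)
 92  011001100100→0 (0)
 93  110011001000→1 (1)
 94  100110010001→1 (0)
 95  001100100010→0 (1)
 96  011001000101→0 (1)
 97  110010001011→1 (1)
 98  100100010111→1 (1)
 99  001000101111→0 (1)
100  010001011111→0 (1)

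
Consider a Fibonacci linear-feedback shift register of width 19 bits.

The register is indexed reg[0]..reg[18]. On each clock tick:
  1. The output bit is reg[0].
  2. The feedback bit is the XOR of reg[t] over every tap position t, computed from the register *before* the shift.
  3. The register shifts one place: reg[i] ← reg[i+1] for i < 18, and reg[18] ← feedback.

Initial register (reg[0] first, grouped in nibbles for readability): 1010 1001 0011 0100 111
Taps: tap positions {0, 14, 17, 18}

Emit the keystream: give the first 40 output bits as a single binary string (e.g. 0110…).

1010100100110100111101010110011110000011

step | reg (before) | out | fb
   0 | 1010100100110100111 | 1 | 1
   1 | 0101001001101001111 | 0 | 0
   2 | 1010010011010011110 | 1 | 1
   3 | 0100100110100111101 | 0 | 0
   4 | 1001001101001111010 | 1 | 1
   5 | 0010011010011110101 | 0 | 0
   6 | 0100110100111101010 | 0 | 1
   7 | 1001101001111010101 | 1 | 1
   8 | 0011010011110101011 | 0 | 0
   9 | 0110100111101010110 | 0 | 0
  10 | 1101001111010101100 | 1 | 1
  11 | 1010011110101011001 | 1 | 1
  12 | 0100111101010110011 | 0 | 1
  13 | 1001111010101100111 | 1 | 1
  14 | 0011110101011001111 | 0 | 0
  15 | 0111101010110011110 | 0 | 0
  16 | 1111010101100111100 | 1 | 0
  17 | 1110101011001111000 | 1 | 0
  18 | 1101010110011110000 | 1 | 0
  19 | 1010101100111100000 | 1 | 1
  20 | 0101011001111000001 | 0 | 1
  21 | 1010110011110000011 | 1 | 1
  22 | 0101100111100000111 | 0 | 0
  23 | 1011001111000001110 | 1 | 0
  24 | 0110011110000011100 | 0 | 1
  25 | 1100111100000111001 | 1 | 1
  26 | 1001111000001110011 | 1 | 0
  27 | 0011110000011100110 | 0 | 1
  28 | 0111100000111001101 | 0 | 1
  29 | 1111000001110011011 | 1 | 0
  30 | 1110000011100110110 | 1 | 1
  31 | 1100000111001101101 | 1 | 0
  32 | 1000001110011011010 | 1 | 1
  33 | 0000011100110110101 | 0 | 0
  34 | 0000111001101101010 | 0 | 1
  35 | 0001110011011010101 | 0 | 0
  36 | 0011100110110101010 | 0 | 1
  37 | 0111001101101010101 | 0 | 0
  38 | 1110011011010101010 | 1 | 0
  39 | 1100110110101010100 | 1 | 0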